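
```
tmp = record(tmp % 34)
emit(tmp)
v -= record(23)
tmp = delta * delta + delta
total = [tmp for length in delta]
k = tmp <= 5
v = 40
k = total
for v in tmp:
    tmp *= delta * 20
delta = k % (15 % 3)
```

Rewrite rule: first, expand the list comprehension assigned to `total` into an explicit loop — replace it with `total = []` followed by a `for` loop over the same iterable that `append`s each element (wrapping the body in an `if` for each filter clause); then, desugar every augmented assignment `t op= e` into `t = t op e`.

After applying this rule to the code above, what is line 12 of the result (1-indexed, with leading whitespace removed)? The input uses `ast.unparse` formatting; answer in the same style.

tmp = tmp * (delta * 20)

Transformed code:
tmp = record(tmp % 34)
emit(tmp)
v = v - record(23)
tmp = delta * delta + delta
total = []
for length in delta:
    total.append(tmp)
k = tmp <= 5
v = 40
k = total
for v in tmp:
    tmp = tmp * (delta * 20)
delta = k % (15 % 3)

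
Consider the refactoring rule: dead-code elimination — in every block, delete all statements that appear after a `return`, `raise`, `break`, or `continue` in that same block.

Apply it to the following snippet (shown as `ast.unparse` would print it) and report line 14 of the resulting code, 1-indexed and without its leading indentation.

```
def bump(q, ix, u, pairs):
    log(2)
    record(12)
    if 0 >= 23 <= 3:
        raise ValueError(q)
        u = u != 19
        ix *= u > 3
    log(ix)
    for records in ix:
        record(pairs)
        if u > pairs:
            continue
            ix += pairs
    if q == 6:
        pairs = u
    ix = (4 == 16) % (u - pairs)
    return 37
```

Transformed code:
def bump(q, ix, u, pairs):
    log(2)
    record(12)
    if 0 >= 23 <= 3:
        raise ValueError(q)
    log(ix)
    for records in ix:
        record(pairs)
        if u > pairs:
            continue
    if q == 6:
        pairs = u
    ix = (4 == 16) % (u - pairs)
    return 37

return 37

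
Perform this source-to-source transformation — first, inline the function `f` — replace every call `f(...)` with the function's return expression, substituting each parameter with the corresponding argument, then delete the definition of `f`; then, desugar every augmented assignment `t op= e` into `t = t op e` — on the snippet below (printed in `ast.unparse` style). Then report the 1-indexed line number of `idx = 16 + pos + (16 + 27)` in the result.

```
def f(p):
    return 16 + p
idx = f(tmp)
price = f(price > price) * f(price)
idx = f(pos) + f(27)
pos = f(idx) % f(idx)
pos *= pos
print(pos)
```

Transformed code:
idx = 16 + tmp
price = (16 + (price > price)) * (16 + price)
idx = 16 + pos + (16 + 27)
pos = (16 + idx) % (16 + idx)
pos = pos * pos
print(pos)

3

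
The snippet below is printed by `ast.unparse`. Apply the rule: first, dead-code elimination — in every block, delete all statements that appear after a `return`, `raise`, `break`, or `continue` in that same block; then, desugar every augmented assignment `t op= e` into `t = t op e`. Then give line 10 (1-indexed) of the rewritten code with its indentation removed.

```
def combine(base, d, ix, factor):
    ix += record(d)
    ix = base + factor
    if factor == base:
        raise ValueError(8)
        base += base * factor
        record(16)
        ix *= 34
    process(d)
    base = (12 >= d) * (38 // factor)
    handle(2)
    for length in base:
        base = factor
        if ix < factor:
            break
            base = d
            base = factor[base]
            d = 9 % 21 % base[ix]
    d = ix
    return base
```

Transformed code:
def combine(base, d, ix, factor):
    ix = ix + record(d)
    ix = base + factor
    if factor == base:
        raise ValueError(8)
    process(d)
    base = (12 >= d) * (38 // factor)
    handle(2)
    for length in base:
        base = factor
        if ix < factor:
            break
    d = ix
    return base

base = factor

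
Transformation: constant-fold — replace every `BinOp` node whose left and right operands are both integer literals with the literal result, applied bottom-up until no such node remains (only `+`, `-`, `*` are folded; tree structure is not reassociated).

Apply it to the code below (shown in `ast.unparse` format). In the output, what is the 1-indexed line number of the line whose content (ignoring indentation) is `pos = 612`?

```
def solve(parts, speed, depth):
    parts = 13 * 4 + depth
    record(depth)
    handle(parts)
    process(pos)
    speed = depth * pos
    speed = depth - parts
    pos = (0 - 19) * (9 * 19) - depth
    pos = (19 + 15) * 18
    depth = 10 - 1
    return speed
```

9

Transformed code:
def solve(parts, speed, depth):
    parts = 52 + depth
    record(depth)
    handle(parts)
    process(pos)
    speed = depth * pos
    speed = depth - parts
    pos = -3249 - depth
    pos = 612
    depth = 9
    return speed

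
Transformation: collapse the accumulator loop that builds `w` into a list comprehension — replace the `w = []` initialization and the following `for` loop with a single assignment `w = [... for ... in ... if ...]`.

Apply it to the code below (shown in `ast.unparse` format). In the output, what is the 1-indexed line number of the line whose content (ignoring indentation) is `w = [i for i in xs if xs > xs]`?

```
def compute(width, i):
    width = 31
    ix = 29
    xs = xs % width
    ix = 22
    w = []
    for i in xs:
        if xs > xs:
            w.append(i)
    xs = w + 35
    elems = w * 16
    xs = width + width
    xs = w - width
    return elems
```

6

Transformed code:
def compute(width, i):
    width = 31
    ix = 29
    xs = xs % width
    ix = 22
    w = [i for i in xs if xs > xs]
    xs = w + 35
    elems = w * 16
    xs = width + width
    xs = w - width
    return elems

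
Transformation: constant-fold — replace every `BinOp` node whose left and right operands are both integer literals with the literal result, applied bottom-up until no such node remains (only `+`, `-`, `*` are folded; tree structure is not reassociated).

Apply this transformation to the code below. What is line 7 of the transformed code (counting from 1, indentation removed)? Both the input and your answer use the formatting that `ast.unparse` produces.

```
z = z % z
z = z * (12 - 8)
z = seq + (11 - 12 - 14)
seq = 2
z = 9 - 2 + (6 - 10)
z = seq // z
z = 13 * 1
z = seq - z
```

Transformed code:
z = z % z
z = z * 4
z = seq + -15
seq = 2
z = 3
z = seq // z
z = 13
z = seq - z

z = 13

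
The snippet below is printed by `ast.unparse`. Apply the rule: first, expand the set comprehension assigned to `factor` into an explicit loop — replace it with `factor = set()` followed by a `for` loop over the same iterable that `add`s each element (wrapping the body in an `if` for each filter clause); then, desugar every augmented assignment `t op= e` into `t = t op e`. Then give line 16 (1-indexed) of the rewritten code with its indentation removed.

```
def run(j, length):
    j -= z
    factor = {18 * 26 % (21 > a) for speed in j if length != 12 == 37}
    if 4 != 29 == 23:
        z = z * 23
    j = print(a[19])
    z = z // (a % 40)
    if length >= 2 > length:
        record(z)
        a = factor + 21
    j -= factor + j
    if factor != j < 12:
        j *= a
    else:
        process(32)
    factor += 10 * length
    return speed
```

Transformed code:
def run(j, length):
    j = j - z
    factor = set()
    for speed in j:
        if length != 12 == 37:
            factor.add(18 * 26 % (21 > a))
    if 4 != 29 == 23:
        z = z * 23
    j = print(a[19])
    z = z // (a % 40)
    if length >= 2 > length:
        record(z)
        a = factor + 21
    j = j - (factor + j)
    if factor != j < 12:
        j = j * a
    else:
        process(32)
    factor = factor + 10 * length
    return speed

j = j * a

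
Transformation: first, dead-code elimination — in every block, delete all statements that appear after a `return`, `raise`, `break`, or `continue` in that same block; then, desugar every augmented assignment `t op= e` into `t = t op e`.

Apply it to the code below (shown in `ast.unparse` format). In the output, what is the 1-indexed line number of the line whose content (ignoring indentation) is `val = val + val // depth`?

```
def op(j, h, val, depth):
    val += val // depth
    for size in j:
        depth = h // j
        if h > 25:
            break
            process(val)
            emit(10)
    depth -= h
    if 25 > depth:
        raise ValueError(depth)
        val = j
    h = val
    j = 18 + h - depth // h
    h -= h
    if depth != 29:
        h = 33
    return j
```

Transformed code:
def op(j, h, val, depth):
    val = val + val // depth
    for size in j:
        depth = h // j
        if h > 25:
            break
    depth = depth - h
    if 25 > depth:
        raise ValueError(depth)
    h = val
    j = 18 + h - depth // h
    h = h - h
    if depth != 29:
        h = 33
    return j

2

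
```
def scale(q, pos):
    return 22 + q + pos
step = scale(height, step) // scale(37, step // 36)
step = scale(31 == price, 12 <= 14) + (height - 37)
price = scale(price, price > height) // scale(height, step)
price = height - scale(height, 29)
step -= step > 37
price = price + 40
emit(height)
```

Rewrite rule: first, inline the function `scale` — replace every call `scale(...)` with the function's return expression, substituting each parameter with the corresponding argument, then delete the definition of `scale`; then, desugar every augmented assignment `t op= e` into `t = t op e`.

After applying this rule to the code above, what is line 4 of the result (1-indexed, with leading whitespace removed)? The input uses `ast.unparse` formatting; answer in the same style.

Transformed code:
step = (22 + height + step) // (22 + 37 + step // 36)
step = 22 + (31 == price) + (12 <= 14) + (height - 37)
price = (22 + price + (price > height)) // (22 + height + step)
price = height - (22 + height + 29)
step = step - (step > 37)
price = price + 40
emit(height)

price = height - (22 + height + 29)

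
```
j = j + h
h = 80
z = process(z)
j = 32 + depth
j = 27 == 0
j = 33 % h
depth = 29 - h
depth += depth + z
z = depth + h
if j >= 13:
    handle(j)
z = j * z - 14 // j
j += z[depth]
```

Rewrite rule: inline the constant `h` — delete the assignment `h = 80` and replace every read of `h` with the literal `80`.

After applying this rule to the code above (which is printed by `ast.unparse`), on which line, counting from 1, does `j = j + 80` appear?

1

Transformed code:
j = j + 80
z = process(z)
j = 32 + depth
j = 27 == 0
j = 33 % 80
depth = 29 - 80
depth += depth + z
z = depth + 80
if j >= 13:
    handle(j)
z = j * z - 14 // j
j += z[depth]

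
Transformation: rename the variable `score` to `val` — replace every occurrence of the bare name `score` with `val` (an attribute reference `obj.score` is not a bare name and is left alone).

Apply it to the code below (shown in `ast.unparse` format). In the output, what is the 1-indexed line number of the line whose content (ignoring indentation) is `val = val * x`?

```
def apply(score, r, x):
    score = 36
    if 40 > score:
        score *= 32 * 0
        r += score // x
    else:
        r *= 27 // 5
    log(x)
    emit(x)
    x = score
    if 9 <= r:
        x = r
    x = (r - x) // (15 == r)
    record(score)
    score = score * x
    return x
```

Transformed code:
def apply(val, r, x):
    val = 36
    if 40 > val:
        val *= 32 * 0
        r += val // x
    else:
        r *= 27 // 5
    log(x)
    emit(x)
    x = val
    if 9 <= r:
        x = r
    x = (r - x) // (15 == r)
    record(val)
    val = val * x
    return x

15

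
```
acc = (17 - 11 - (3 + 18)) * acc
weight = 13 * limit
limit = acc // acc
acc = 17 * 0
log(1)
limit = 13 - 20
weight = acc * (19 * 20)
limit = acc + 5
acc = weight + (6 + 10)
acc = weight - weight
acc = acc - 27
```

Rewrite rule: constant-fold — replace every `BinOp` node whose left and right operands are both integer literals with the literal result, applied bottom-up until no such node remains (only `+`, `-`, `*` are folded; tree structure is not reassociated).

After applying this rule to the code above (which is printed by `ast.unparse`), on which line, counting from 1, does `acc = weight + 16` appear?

Transformed code:
acc = -15 * acc
weight = 13 * limit
limit = acc // acc
acc = 0
log(1)
limit = -7
weight = acc * 380
limit = acc + 5
acc = weight + 16
acc = weight - weight
acc = acc - 27

9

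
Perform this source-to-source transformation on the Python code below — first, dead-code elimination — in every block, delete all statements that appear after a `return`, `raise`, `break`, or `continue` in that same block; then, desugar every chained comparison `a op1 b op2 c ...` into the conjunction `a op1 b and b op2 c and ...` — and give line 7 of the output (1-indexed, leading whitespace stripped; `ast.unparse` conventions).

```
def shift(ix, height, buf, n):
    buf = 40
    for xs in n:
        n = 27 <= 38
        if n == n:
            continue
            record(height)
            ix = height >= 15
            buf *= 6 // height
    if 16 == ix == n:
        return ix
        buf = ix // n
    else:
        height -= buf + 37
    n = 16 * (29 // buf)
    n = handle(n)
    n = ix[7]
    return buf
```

Transformed code:
def shift(ix, height, buf, n):
    buf = 40
    for xs in n:
        n = 27 <= 38
        if n == n:
            continue
    if 16 == ix and ix == n:
        return ix
    else:
        height -= buf + 37
    n = 16 * (29 // buf)
    n = handle(n)
    n = ix[7]
    return buf

if 16 == ix and ix == n:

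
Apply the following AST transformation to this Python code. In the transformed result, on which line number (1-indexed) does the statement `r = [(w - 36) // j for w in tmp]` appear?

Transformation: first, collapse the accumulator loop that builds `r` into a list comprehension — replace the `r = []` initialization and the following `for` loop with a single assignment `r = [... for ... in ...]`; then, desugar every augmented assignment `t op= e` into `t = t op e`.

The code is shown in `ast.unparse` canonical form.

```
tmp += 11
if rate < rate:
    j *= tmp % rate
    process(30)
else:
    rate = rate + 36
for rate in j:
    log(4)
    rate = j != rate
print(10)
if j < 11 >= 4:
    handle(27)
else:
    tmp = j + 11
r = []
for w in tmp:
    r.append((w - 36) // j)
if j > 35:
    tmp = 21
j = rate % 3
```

15

Transformed code:
tmp = tmp + 11
if rate < rate:
    j = j * (tmp % rate)
    process(30)
else:
    rate = rate + 36
for rate in j:
    log(4)
    rate = j != rate
print(10)
if j < 11 >= 4:
    handle(27)
else:
    tmp = j + 11
r = [(w - 36) // j for w in tmp]
if j > 35:
    tmp = 21
j = rate % 3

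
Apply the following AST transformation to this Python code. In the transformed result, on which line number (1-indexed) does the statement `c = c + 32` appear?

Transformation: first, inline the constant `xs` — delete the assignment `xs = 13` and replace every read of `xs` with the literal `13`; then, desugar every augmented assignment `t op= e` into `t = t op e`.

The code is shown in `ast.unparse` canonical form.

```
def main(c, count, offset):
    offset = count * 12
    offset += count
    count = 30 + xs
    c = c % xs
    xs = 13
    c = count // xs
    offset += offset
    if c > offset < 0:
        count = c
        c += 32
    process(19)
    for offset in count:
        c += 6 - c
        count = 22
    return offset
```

10

Transformed code:
def main(c, count, offset):
    offset = count * 12
    offset = offset + count
    count = 30 + 13
    c = c % 13
    c = count // 13
    offset = offset + offset
    if c > offset < 0:
        count = c
        c = c + 32
    process(19)
    for offset in count:
        c = c + (6 - c)
        count = 22
    return offset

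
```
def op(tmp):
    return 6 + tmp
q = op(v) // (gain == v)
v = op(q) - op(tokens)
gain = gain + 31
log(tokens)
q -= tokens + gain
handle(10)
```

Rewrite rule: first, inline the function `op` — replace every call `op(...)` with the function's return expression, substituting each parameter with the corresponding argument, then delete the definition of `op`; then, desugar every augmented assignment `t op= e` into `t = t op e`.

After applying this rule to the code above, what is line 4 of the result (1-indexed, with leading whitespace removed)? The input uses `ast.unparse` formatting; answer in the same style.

Transformed code:
q = (6 + v) // (gain == v)
v = 6 + q - (6 + tokens)
gain = gain + 31
log(tokens)
q = q - (tokens + gain)
handle(10)

log(tokens)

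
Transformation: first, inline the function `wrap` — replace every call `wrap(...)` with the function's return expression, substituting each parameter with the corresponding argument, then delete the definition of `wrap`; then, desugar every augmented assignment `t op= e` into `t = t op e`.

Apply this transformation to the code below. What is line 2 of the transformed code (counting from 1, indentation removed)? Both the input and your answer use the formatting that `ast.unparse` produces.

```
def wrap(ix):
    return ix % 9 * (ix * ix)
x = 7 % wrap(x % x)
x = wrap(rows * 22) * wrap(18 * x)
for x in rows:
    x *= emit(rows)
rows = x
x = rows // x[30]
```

Transformed code:
x = 7 % (x % x % 9 * (x % x * (x % x)))
x = rows * 22 % 9 * (rows * 22 * (rows * 22)) * (18 * x % 9 * (18 * x * (18 * x)))
for x in rows:
    x = x * emit(rows)
rows = x
x = rows // x[30]

x = rows * 22 % 9 * (rows * 22 * (rows * 22)) * (18 * x % 9 * (18 * x * (18 * x)))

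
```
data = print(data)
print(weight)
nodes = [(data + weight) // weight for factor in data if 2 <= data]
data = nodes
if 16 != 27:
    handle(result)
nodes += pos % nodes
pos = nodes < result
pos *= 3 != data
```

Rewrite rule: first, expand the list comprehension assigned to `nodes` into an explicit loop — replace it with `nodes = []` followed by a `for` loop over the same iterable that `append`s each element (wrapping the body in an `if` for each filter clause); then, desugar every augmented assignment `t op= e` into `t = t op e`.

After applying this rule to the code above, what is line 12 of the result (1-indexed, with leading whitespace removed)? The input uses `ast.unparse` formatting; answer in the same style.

pos = pos * (3 != data)

Transformed code:
data = print(data)
print(weight)
nodes = []
for factor in data:
    if 2 <= data:
        nodes.append((data + weight) // weight)
data = nodes
if 16 != 27:
    handle(result)
nodes = nodes + pos % nodes
pos = nodes < result
pos = pos * (3 != data)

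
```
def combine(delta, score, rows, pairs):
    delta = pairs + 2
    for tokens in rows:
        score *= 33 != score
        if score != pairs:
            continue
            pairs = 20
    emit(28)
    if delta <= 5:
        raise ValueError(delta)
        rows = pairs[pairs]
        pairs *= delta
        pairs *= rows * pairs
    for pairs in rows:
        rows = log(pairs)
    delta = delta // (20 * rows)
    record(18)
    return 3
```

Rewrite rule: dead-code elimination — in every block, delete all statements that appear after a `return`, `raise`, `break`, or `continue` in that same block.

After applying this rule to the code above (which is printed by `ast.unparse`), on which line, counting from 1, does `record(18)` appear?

Transformed code:
def combine(delta, score, rows, pairs):
    delta = pairs + 2
    for tokens in rows:
        score *= 33 != score
        if score != pairs:
            continue
    emit(28)
    if delta <= 5:
        raise ValueError(delta)
    for pairs in rows:
        rows = log(pairs)
    delta = delta // (20 * rows)
    record(18)
    return 3

13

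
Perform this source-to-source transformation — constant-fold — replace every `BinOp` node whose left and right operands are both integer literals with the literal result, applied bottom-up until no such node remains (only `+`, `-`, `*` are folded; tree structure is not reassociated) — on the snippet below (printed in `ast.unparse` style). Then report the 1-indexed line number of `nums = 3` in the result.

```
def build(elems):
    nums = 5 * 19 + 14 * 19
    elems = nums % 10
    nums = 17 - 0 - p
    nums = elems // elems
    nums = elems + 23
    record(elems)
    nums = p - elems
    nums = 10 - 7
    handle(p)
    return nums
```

9

Transformed code:
def build(elems):
    nums = 361
    elems = nums % 10
    nums = 17 - p
    nums = elems // elems
    nums = elems + 23
    record(elems)
    nums = p - elems
    nums = 3
    handle(p)
    return nums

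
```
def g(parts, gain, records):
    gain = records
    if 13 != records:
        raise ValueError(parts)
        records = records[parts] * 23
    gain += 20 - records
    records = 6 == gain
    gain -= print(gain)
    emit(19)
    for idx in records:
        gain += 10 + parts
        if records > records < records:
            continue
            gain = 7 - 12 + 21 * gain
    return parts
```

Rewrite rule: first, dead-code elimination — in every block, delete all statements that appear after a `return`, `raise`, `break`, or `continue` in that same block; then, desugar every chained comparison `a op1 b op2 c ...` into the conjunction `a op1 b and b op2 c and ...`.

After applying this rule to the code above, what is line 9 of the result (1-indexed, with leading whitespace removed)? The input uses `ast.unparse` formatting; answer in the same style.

for idx in records:

Transformed code:
def g(parts, gain, records):
    gain = records
    if 13 != records:
        raise ValueError(parts)
    gain += 20 - records
    records = 6 == gain
    gain -= print(gain)
    emit(19)
    for idx in records:
        gain += 10 + parts
        if records > records and records < records:
            continue
    return parts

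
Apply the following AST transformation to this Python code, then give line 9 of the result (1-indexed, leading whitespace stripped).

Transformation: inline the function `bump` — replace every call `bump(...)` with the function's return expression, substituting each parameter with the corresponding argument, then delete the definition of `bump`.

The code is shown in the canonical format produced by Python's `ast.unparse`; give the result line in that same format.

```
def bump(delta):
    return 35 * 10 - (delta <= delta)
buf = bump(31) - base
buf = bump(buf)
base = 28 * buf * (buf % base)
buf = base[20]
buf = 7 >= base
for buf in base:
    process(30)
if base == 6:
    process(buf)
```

process(buf)

Transformed code:
buf = 35 * 10 - (31 <= 31) - base
buf = 35 * 10 - (buf <= buf)
base = 28 * buf * (buf % base)
buf = base[20]
buf = 7 >= base
for buf in base:
    process(30)
if base == 6:
    process(buf)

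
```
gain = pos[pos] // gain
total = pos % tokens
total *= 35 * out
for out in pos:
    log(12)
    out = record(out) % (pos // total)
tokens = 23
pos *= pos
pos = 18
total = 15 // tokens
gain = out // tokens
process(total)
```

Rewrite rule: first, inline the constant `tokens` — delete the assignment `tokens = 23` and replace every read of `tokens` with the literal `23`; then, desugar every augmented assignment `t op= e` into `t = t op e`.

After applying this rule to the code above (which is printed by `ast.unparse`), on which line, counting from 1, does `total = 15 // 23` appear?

Transformed code:
gain = pos[pos] // gain
total = pos % 23
total = total * (35 * out)
for out in pos:
    log(12)
    out = record(out) % (pos // total)
pos = pos * pos
pos = 18
total = 15 // 23
gain = out // 23
process(total)

9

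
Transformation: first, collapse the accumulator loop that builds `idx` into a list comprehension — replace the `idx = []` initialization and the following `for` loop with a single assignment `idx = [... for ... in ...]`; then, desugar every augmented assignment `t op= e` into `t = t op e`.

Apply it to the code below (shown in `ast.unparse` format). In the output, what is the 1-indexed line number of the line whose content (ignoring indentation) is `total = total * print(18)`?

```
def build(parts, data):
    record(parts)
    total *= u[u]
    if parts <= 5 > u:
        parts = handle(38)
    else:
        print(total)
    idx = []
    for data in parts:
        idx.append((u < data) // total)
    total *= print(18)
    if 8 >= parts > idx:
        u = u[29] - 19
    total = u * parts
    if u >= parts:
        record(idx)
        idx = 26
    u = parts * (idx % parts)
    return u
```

Transformed code:
def build(parts, data):
    record(parts)
    total = total * u[u]
    if parts <= 5 > u:
        parts = handle(38)
    else:
        print(total)
    idx = [(u < data) // total for data in parts]
    total = total * print(18)
    if 8 >= parts > idx:
        u = u[29] - 19
    total = u * parts
    if u >= parts:
        record(idx)
        idx = 26
    u = parts * (idx % parts)
    return u

9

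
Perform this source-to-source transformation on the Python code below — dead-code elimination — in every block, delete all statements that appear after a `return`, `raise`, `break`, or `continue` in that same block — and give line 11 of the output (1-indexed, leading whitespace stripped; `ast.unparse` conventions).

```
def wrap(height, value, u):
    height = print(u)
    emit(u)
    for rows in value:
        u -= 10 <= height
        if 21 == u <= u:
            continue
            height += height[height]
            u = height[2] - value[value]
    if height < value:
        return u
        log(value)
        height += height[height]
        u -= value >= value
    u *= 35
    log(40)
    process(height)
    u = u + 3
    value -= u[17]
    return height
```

Transformed code:
def wrap(height, value, u):
    height = print(u)
    emit(u)
    for rows in value:
        u -= 10 <= height
        if 21 == u <= u:
            continue
    if height < value:
        return u
    u *= 35
    log(40)
    process(height)
    u = u + 3
    value -= u[17]
    return height

log(40)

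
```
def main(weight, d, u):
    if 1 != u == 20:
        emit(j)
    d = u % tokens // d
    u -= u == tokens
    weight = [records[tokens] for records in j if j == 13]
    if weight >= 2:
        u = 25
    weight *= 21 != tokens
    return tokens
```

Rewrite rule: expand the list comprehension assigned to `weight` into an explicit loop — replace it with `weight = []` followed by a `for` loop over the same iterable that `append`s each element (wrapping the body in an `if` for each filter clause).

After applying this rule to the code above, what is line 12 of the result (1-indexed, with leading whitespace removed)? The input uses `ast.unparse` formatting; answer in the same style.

weight *= 21 != tokens

Transformed code:
def main(weight, d, u):
    if 1 != u == 20:
        emit(j)
    d = u % tokens // d
    u -= u == tokens
    weight = []
    for records in j:
        if j == 13:
            weight.append(records[tokens])
    if weight >= 2:
        u = 25
    weight *= 21 != tokens
    return tokens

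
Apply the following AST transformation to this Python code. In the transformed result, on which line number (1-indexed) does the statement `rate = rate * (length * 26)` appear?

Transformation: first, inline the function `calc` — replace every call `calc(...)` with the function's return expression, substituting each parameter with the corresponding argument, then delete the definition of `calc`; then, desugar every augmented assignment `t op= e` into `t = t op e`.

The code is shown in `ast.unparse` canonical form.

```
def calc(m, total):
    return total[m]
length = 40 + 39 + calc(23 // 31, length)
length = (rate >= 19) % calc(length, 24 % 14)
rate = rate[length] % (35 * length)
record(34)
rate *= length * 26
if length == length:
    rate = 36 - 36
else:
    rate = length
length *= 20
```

Transformed code:
length = 40 + 39 + length[23 // 31]
length = (rate >= 19) % (24 % 14)[length]
rate = rate[length] % (35 * length)
record(34)
rate = rate * (length * 26)
if length == length:
    rate = 36 - 36
else:
    rate = length
length = length * 20

5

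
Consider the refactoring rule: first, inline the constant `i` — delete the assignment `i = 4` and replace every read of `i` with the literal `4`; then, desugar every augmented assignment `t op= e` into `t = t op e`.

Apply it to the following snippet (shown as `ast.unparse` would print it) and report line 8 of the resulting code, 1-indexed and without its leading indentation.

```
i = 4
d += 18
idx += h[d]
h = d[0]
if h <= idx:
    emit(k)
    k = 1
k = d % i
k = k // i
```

Transformed code:
d = d + 18
idx = idx + h[d]
h = d[0]
if h <= idx:
    emit(k)
    k = 1
k = d % 4
k = k // 4

k = k // 4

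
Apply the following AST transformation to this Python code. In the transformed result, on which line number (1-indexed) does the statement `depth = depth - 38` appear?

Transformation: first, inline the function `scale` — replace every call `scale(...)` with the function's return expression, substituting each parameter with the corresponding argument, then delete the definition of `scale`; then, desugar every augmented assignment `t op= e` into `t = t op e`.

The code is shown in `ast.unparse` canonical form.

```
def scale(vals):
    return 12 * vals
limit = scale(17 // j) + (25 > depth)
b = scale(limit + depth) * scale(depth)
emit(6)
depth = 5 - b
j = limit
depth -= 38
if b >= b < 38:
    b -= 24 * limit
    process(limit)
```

6

Transformed code:
limit = 12 * (17 // j) + (25 > depth)
b = 12 * (limit + depth) * (12 * depth)
emit(6)
depth = 5 - b
j = limit
depth = depth - 38
if b >= b < 38:
    b = b - 24 * limit
    process(limit)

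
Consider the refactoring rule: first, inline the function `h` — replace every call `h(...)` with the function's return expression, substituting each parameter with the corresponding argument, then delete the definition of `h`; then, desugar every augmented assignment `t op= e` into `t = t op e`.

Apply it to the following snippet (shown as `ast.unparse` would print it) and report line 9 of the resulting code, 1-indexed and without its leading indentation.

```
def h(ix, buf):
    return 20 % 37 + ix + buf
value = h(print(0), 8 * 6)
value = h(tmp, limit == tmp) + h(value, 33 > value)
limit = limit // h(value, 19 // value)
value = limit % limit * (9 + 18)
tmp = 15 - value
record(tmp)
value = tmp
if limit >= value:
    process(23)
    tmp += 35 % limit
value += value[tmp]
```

process(23)

Transformed code:
value = 20 % 37 + print(0) + 8 * 6
value = 20 % 37 + tmp + (limit == tmp) + (20 % 37 + value + (33 > value))
limit = limit // (20 % 37 + value + 19 // value)
value = limit % limit * (9 + 18)
tmp = 15 - value
record(tmp)
value = tmp
if limit >= value:
    process(23)
    tmp = tmp + 35 % limit
value = value + value[tmp]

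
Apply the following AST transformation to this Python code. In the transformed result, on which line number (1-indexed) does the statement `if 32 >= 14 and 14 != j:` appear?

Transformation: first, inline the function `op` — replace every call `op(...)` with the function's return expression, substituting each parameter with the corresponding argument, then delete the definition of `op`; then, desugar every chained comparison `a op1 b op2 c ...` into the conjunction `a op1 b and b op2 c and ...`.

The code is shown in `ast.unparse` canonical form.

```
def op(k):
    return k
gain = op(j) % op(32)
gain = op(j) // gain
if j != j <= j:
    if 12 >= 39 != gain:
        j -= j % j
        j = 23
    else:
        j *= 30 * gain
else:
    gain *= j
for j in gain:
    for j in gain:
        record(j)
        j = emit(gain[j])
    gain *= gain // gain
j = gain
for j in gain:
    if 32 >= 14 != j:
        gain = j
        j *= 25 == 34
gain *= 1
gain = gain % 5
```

Transformed code:
gain = j % 32
gain = j // gain
if j != j and j <= j:
    if 12 >= 39 and 39 != gain:
        j -= j % j
        j = 23
    else:
        j *= 30 * gain
else:
    gain *= j
for j in gain:
    for j in gain:
        record(j)
        j = emit(gain[j])
    gain *= gain // gain
j = gain
for j in gain:
    if 32 >= 14 and 14 != j:
        gain = j
        j *= 25 == 34
gain *= 1
gain = gain % 5

18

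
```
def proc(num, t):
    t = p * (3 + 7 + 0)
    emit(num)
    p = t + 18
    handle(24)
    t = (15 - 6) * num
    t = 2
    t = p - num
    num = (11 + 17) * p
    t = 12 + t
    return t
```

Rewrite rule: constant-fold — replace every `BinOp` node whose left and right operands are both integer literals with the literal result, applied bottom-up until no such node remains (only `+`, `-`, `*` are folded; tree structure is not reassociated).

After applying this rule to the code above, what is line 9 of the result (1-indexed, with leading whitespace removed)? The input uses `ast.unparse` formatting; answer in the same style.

num = 28 * p

Transformed code:
def proc(num, t):
    t = p * 10
    emit(num)
    p = t + 18
    handle(24)
    t = 9 * num
    t = 2
    t = p - num
    num = 28 * p
    t = 12 + t
    return t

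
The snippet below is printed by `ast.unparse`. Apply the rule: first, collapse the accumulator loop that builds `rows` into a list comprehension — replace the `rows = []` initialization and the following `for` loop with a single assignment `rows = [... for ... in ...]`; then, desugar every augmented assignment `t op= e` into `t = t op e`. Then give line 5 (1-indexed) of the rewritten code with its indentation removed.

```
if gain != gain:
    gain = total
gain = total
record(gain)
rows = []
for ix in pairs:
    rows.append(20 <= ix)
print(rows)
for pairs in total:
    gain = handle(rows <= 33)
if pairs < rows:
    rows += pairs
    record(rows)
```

Transformed code:
if gain != gain:
    gain = total
gain = total
record(gain)
rows = [20 <= ix for ix in pairs]
print(rows)
for pairs in total:
    gain = handle(rows <= 33)
if pairs < rows:
    rows = rows + pairs
    record(rows)

rows = [20 <= ix for ix in pairs]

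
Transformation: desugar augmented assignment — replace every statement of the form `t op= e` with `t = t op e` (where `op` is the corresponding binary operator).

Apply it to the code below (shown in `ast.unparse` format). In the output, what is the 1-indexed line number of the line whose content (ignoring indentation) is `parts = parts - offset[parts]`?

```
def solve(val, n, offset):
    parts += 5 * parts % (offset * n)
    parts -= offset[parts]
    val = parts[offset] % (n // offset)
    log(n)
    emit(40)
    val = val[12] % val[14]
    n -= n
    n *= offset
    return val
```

3

Transformed code:
def solve(val, n, offset):
    parts = parts + 5 * parts % (offset * n)
    parts = parts - offset[parts]
    val = parts[offset] % (n // offset)
    log(n)
    emit(40)
    val = val[12] % val[14]
    n = n - n
    n = n * offset
    return val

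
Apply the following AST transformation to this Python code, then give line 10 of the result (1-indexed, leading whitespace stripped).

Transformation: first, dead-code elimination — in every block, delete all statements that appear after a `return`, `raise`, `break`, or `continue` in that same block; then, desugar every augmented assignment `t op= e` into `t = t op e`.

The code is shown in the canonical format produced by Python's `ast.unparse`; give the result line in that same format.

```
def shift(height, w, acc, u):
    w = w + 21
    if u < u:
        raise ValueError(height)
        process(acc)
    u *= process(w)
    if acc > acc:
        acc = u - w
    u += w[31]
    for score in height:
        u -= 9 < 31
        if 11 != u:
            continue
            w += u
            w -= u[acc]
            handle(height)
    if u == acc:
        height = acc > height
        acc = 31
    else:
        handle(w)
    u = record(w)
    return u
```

Transformed code:
def shift(height, w, acc, u):
    w = w + 21
    if u < u:
        raise ValueError(height)
    u = u * process(w)
    if acc > acc:
        acc = u - w
    u = u + w[31]
    for score in height:
        u = u - (9 < 31)
        if 11 != u:
            continue
    if u == acc:
        height = acc > height
        acc = 31
    else:
        handle(w)
    u = record(w)
    return u

u = u - (9 < 31)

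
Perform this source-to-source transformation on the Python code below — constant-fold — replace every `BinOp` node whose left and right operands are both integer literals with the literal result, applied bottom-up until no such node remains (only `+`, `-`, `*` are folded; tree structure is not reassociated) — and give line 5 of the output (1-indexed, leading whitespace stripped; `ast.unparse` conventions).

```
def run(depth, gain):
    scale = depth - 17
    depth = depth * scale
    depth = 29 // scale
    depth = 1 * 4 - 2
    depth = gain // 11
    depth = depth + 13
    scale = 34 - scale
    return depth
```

depth = 2

Transformed code:
def run(depth, gain):
    scale = depth - 17
    depth = depth * scale
    depth = 29 // scale
    depth = 2
    depth = gain // 11
    depth = depth + 13
    scale = 34 - scale
    return depth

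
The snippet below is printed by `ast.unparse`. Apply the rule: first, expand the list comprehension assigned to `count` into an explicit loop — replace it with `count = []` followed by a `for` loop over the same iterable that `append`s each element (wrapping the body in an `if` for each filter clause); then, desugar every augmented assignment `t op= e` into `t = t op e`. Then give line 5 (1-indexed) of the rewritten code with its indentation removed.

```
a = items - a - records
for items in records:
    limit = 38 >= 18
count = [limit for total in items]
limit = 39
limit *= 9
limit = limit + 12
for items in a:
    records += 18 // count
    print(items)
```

Transformed code:
a = items - a - records
for items in records:
    limit = 38 >= 18
count = []
for total in items:
    count.append(limit)
limit = 39
limit = limit * 9
limit = limit + 12
for items in a:
    records = records + 18 // count
    print(items)

for total in items:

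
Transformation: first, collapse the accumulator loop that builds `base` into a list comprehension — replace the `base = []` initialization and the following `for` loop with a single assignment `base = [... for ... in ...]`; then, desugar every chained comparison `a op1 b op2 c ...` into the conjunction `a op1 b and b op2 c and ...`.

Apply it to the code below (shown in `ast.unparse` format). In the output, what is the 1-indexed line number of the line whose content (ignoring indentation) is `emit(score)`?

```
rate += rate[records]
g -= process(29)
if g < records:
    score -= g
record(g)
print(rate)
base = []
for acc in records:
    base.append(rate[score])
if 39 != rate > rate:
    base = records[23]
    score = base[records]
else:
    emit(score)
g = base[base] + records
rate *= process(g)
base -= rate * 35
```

12

Transformed code:
rate += rate[records]
g -= process(29)
if g < records:
    score -= g
record(g)
print(rate)
base = [rate[score] for acc in records]
if 39 != rate and rate > rate:
    base = records[23]
    score = base[records]
else:
    emit(score)
g = base[base] + records
rate *= process(g)
base -= rate * 35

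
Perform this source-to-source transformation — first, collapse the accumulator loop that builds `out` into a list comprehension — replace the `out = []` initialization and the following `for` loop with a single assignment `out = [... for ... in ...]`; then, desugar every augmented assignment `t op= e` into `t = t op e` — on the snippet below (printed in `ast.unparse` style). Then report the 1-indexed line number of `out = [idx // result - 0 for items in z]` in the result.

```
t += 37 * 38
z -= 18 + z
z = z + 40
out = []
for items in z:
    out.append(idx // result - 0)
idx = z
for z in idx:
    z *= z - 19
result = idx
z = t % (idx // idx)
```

Transformed code:
t = t + 37 * 38
z = z - (18 + z)
z = z + 40
out = [idx // result - 0 for items in z]
idx = z
for z in idx:
    z = z * (z - 19)
result = idx
z = t % (idx // idx)

4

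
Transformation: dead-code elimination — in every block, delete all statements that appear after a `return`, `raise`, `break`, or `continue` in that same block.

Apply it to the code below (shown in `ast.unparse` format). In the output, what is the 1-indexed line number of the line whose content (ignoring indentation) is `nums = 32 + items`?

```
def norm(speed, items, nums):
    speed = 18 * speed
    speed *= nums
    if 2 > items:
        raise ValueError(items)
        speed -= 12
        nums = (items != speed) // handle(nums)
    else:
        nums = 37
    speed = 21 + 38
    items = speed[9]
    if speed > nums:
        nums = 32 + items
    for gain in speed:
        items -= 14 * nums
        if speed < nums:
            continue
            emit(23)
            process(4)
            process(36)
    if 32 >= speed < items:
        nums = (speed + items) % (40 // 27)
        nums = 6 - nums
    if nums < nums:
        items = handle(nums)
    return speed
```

Transformed code:
def norm(speed, items, nums):
    speed = 18 * speed
    speed *= nums
    if 2 > items:
        raise ValueError(items)
    else:
        nums = 37
    speed = 21 + 38
    items = speed[9]
    if speed > nums:
        nums = 32 + items
    for gain in speed:
        items -= 14 * nums
        if speed < nums:
            continue
    if 32 >= speed < items:
        nums = (speed + items) % (40 // 27)
        nums = 6 - nums
    if nums < nums:
        items = handle(nums)
    return speed

11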